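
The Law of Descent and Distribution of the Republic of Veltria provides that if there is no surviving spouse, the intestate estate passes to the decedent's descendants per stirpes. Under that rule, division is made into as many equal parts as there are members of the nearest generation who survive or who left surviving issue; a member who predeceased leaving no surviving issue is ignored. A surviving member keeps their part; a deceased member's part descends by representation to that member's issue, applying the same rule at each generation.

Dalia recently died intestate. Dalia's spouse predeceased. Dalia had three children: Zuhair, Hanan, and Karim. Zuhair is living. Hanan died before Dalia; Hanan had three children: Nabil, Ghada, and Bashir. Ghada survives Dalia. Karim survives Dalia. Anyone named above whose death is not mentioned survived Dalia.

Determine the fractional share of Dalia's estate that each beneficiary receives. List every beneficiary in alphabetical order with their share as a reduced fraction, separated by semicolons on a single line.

There is no surviving spouse, so the entire estate passes to Dalia's descendants per stirpes.
The estate is divided into 3 equal shares of 1/3 among Zuhair, Hanan, Karim.
Zuhair is living and takes 1/3.
Hanan predeceased; the 1/3 allotted to Hanan's branch passes to Hanan's issue by representation.
The 1/3 is divided into 3 equal shares of 1/9 among Nabil, Ghada, Bashir.
Nabil is living and takes 1/9.
Ghada is living and takes 1/9.
Bashir is living and takes 1/9.
Karim is living and takes 1/3.

Bashir 1/9; Ghada 1/9; Karim 1/3; Nabil 1/9; Zuhair 1/3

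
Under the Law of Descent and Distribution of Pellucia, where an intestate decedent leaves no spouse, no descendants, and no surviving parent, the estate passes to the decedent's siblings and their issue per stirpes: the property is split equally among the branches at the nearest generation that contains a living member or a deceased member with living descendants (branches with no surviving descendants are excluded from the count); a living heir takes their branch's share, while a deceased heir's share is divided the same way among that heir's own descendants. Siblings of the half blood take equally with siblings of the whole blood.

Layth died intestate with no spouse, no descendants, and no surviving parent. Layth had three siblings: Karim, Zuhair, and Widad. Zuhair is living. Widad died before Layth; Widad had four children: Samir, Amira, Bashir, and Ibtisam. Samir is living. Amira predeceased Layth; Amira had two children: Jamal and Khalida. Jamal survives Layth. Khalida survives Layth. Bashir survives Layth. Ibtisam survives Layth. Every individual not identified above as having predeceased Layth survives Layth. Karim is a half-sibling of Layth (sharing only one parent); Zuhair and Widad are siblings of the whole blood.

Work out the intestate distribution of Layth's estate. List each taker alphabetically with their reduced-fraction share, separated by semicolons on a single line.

Bashir 1/12; Ibtisam 1/12; Jamal 1/24; Karim 1/3; Khalida 1/24; Samir 1/12; Zuhair 1/3

No spouse, descendants, or parent survives, so the estate passes to Layth's siblings per stirpes.
Half-blood and whole-blood siblings take equally under the stated rule.
The estate is divided into 3 equal shares of 1/3 among Karim, Zuhair, Widad.
Karim is living and takes 1/3.
Zuhair is living and takes 1/3.
Widad predeceased; the 1/3 allotted to Widad's branch passes to Widad's issue by representation.
The 1/3 is divided into 4 equal shares of 1/12 among Samir, Amira, Bashir, Ibtisam.
Samir is living and takes 1/12.
Amira predeceased; the 1/12 allotted to Amira's branch passes to Amira's issue by representation.
The 1/12 is divided into 2 equal shares of 1/24 among Jamal, Khalida.
Jamal is living and takes 1/24.
Khalida is living and takes 1/24.
Bashir is living and takes 1/12.
Ibtisam is living and takes 1/12.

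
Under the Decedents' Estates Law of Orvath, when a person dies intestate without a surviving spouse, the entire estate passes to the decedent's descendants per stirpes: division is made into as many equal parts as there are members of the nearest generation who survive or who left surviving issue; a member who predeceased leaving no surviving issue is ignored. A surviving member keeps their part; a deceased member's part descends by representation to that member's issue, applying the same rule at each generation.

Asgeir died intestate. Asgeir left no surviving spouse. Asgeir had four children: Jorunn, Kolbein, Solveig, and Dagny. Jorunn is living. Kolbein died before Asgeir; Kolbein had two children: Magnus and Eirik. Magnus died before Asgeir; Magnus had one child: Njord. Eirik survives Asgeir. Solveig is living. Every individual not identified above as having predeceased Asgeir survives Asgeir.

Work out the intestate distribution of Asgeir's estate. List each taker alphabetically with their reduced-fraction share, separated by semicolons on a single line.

There is no surviving spouse, so the entire estate passes to Asgeir's descendants per stirpes.
The estate is divided into 4 equal shares of 1/4 among Jorunn, Kolbein, Solveig, Dagny.
Jorunn is living and takes 1/4.
Kolbein predeceased; the 1/4 allotted to Kolbein's branch passes to Kolbein's issue by representation.
The 1/4 is divided into 2 equal shares of 1/8 among Magnus, Eirik.
Magnus predeceased; the 1/8 allotted to Magnus's branch passes to Magnus's issue by representation.
Njord is the sole taker at this level and receives the full 1/8.
Eirik is living and takes 1/8.
Solveig is living and takes 1/4.
Dagny is living and takes 1/4.

Dagny 1/4; Eirik 1/8; Jorunn 1/4; Njord 1/8; Solveig 1/4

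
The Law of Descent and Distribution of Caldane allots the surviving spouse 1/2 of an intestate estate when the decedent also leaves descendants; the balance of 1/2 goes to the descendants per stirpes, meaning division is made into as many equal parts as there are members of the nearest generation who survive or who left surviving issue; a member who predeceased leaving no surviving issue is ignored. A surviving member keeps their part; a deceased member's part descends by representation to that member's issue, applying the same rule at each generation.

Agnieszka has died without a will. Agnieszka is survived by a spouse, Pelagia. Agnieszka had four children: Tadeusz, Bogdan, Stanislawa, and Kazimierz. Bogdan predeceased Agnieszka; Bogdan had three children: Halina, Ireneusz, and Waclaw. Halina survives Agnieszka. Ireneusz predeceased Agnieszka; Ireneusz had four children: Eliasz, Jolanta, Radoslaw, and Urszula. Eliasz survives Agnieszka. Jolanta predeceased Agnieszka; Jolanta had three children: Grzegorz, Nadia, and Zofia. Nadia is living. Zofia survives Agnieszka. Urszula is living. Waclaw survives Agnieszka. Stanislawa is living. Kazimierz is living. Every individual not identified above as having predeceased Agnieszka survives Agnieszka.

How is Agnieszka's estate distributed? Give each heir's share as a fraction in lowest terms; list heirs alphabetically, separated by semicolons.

Eliasz 1/96; Grzegorz 1/288; Halina 1/24; Kazimierz 1/8; Nadia 1/288; Pelagia 1/2; Radoslaw 1/96; Stanislawa 1/8; Tadeusz 1/8; Urszula 1/96; Waclaw 1/24; Zofia 1/288

Pelagia, as surviving spouse, takes 1/2.
The remaining 1/2 passes to Agnieszka's descendants per stirpes.
The 1/2 is divided into 4 equal shares of 1/8 among Tadeusz, Bogdan, Stanislawa, Kazimierz.
Tadeusz is living and takes 1/8.
Bogdan predeceased; the 1/8 allotted to Bogdan's branch passes to Bogdan's issue by representation.
The 1/8 is divided into 3 equal shares of 1/24 among Halina, Ireneusz, Waclaw.
Halina is living and takes 1/24.
Ireneusz predeceased; the 1/24 allotted to Ireneusz's branch passes to Ireneusz's issue by representation.
The 1/24 is divided into 4 equal shares of 1/96 among Eliasz, Jolanta, Radoslaw, Urszula.
Eliasz is living and takes 1/96.
Jolanta predeceased; the 1/96 allotted to Jolanta's branch passes to Jolanta's issue by representation.
The 1/96 is divided into 3 equal shares of 1/288 among Grzegorz, Nadia, Zofia.
Grzegorz is living and takes 1/288.
Nadia is living and takes 1/288.
Zofia is living and takes 1/288.
Radoslaw is living and takes 1/96.
Urszula is living and takes 1/96.
Waclaw is living and takes 1/24.
Stanislawa is living and takes 1/8.
Kazimierz is living and takes 1/8.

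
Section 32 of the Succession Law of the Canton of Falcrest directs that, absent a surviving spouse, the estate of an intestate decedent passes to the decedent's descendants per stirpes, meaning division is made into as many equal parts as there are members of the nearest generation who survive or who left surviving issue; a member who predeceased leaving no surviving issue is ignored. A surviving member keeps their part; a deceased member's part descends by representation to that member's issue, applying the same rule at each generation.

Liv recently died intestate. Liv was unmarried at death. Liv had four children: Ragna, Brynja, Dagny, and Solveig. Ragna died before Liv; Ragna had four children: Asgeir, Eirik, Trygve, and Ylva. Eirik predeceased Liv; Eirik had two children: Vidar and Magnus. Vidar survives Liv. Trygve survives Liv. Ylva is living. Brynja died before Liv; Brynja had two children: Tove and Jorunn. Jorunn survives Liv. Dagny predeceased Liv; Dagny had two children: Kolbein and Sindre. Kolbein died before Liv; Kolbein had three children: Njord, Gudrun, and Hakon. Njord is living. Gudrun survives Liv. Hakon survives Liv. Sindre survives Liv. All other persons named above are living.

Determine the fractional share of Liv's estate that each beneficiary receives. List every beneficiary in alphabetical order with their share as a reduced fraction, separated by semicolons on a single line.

There is no surviving spouse, so the entire estate passes to Liv's descendants per stirpes.
The estate is divided into 4 equal shares of 1/4 among Ragna, Brynja, Dagny, Solveig.
Ragna predeceased; the 1/4 allotted to Ragna's branch passes to Ragna's issue by representation.
The 1/4 is divided into 4 equal shares of 1/16 among Asgeir, Eirik, Trygve, Ylva.
Asgeir is living and takes 1/16.
Eirik predeceased; the 1/16 allotted to Eirik's branch passes to Eirik's issue by representation.
The 1/16 is divided into 2 equal shares of 1/32 among Vidar, Magnus.
Vidar is living and takes 1/32.
Magnus is living and takes 1/32.
Trygve is living and takes 1/16.
Ylva is living and takes 1/16.
Brynja predeceased; the 1/4 allotted to Brynja's branch passes to Brynja's issue by representation.
The 1/4 is divided into 2 equal shares of 1/8 among Tove, Jorunn.
Tove is living and takes 1/8.
Jorunn is living and takes 1/8.
Dagny predeceased; the 1/4 allotted to Dagny's branch passes to Dagny's issue by representation.
The 1/4 is divided into 2 equal shares of 1/8 among Kolbein, Sindre.
Kolbein predeceased; the 1/8 allotted to Kolbein's branch passes to Kolbein's issue by representation.
The 1/8 is divided into 3 equal shares of 1/24 among Njord, Gudrun, Hakon.
Njord is living and takes 1/24.
Gudrun is living and takes 1/24.
Hakon is living and takes 1/24.
Sindre is living and takes 1/8.
Solveig is living and takes 1/4.

Asgeir 1/16; Gudrun 1/24; Hakon 1/24; Jorunn 1/8; Magnus 1/32; Njord 1/24; Sindre 1/8; Solveig 1/4; Tove 1/8; Trygve 1/16; Vidar 1/32; Ylva 1/16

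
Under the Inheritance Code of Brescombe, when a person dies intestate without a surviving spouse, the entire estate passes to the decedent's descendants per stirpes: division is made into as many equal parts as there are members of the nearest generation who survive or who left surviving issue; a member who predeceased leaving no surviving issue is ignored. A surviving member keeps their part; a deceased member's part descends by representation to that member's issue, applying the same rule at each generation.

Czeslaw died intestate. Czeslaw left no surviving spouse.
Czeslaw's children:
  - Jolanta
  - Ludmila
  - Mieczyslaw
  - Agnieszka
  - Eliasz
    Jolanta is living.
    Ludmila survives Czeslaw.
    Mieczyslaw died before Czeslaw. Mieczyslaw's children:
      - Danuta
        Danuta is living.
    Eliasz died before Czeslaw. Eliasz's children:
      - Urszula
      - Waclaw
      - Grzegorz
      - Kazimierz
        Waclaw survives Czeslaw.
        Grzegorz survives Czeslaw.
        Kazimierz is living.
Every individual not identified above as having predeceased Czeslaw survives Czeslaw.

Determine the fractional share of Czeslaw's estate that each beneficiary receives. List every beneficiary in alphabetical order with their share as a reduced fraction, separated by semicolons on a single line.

There is no surviving spouse, so the entire estate passes to Czeslaw's descendants per stirpes.
The estate is divided into 5 equal shares of 1/5 among Jolanta, Ludmila, Mieczyslaw, Agnieszka, Eliasz.
Jolanta is living and takes 1/5.
Ludmila is living and takes 1/5.
Mieczyslaw predeceased; the 1/5 allotted to Mieczyslaw's branch passes to Mieczyslaw's issue by representation.
Danuta is the sole taker at this level and receives the full 1/5.
Agnieszka is living and takes 1/5.
Eliasz predeceased; the 1/5 allotted to Eliasz's branch passes to Eliasz's issue by representation.
The 1/5 is divided into 4 equal shares of 1/20 among Urszula, Waclaw, Grzegorz, Kazimierz.
Urszula is living and takes 1/20.
Waclaw is living and takes 1/20.
Grzegorz is living and takes 1/20.
Kazimierz is living and takes 1/20.

Agnieszka 1/5; Danuta 1/5; Grzegorz 1/20; Jolanta 1/5; Kazimierz 1/20; Ludmila 1/5; Urszula 1/20; Waclaw 1/20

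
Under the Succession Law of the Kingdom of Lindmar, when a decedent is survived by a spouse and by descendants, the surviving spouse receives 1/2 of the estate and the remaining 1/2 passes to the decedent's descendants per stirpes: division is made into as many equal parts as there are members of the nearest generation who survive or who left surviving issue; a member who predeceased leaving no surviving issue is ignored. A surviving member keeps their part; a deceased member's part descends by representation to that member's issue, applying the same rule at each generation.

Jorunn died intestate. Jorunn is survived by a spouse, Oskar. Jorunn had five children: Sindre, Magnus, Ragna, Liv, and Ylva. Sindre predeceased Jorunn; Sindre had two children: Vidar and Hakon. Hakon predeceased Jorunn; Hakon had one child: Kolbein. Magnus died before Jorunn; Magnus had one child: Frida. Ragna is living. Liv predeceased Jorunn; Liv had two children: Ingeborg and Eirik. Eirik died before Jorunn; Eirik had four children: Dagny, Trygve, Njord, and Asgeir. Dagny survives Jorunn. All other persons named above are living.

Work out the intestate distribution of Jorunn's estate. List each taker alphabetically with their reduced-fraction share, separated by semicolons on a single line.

Asgeir 1/80; Dagny 1/80; Frida 1/10; Ingeborg 1/20; Kolbein 1/20; Njord 1/80; Oskar 1/2; Ragna 1/10; Trygve 1/80; Vidar 1/20; Ylva 1/10

Oskar, as surviving spouse, takes 1/2.
The remaining 1/2 passes to Jorunn's descendants per stirpes.
The 1/2 is divided into 5 equal shares of 1/10 among Sindre, Magnus, Ragna, Liv, Ylva.
Sindre predeceased; the 1/10 allotted to Sindre's branch passes to Sindre's issue by representation.
The 1/10 is divided into 2 equal shares of 1/20 among Vidar, Hakon.
Vidar is living and takes 1/20.
Hakon predeceased; the 1/20 allotted to Hakon's branch passes to Hakon's issue by representation.
Kolbein is the sole taker at this level and receives the full 1/20.
Magnus predeceased; the 1/10 allotted to Magnus's branch passes to Magnus's issue by representation.
Frida is the sole taker at this level and receives the full 1/10.
Ragna is living and takes 1/10.
Liv predeceased; the 1/10 allotted to Liv's branch passes to Liv's issue by representation.
The 1/10 is divided into 2 equal shares of 1/20 among Ingeborg, Eirik.
Ingeborg is living and takes 1/20.
Eirik predeceased; the 1/20 allotted to Eirik's branch passes to Eirik's issue by representation.
The 1/20 is divided into 4 equal shares of 1/80 among Dagny, Trygve, Njord, Asgeir.
Dagny is living and takes 1/80.
Trygve is living and takes 1/80.
Njord is living and takes 1/80.
Asgeir is living and takes 1/80.
Ylva is living and takes 1/10.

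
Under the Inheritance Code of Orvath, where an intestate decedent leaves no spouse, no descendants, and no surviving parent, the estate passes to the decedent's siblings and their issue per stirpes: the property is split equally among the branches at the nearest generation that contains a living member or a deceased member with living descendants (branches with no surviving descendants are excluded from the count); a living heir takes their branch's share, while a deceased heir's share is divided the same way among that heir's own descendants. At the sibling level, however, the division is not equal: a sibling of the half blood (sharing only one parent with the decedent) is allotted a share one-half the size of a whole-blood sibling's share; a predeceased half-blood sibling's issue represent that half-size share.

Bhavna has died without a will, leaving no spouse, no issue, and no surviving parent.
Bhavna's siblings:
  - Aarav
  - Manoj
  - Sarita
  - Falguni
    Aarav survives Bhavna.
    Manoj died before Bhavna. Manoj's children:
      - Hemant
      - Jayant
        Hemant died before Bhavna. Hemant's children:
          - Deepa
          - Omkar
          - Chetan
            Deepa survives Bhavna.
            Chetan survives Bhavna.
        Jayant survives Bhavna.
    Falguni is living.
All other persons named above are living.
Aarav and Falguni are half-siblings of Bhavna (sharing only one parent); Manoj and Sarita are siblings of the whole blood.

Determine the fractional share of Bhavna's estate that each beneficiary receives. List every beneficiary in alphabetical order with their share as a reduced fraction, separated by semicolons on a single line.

Aarav 1/6; Chetan 1/18; Deepa 1/18; Falguni 1/6; Jayant 1/6; Omkar 1/18; Sarita 1/3

No spouse, descendants, or parent survives, so the estate passes to Bhavna's siblings per stirpes.
Half-blood siblings count for one-half the weight of whole-blood siblings at the initial division.
Dividing 1 in proportion to weights (total weight 3): Aarav (weight 1/2) → 1/6; Manoj (weight 1) → 1/3; Sarita (weight 1) → 1/3; Falguni (weight 1/2) → 1/6.
Aarav is living and takes 1/6.
Manoj predeceased; the 1/3 allotted to Manoj's branch passes to Manoj's issue by representation.
The 1/3 is divided into 2 equal shares of 1/6 among Hemant, Jayant.
Hemant predeceased; the 1/6 allotted to Hemant's branch passes to Hemant's issue by representation.
The 1/6 is divided into 3 equal shares of 1/18 among Deepa, Omkar, Chetan.
Deepa is living and takes 1/18.
Omkar is living and takes 1/18.
Chetan is living and takes 1/18.
Jayant is living and takes 1/6.
Sarita is living and takes 1/3.
Falguni is living and takes 1/6.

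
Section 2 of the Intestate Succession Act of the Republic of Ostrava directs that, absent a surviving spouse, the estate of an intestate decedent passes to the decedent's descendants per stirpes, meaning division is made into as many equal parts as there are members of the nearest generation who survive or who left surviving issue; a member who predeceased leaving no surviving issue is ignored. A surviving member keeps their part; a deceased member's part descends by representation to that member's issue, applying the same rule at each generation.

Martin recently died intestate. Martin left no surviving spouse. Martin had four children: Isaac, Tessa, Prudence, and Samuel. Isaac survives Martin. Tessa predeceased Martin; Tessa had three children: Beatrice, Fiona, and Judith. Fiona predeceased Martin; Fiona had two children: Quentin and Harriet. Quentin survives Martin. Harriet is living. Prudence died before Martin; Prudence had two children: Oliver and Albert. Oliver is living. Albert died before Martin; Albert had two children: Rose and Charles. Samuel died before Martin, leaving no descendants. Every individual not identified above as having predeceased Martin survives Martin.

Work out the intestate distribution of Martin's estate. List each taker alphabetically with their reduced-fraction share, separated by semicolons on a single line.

Beatrice 1/9; Charles 1/12; Harriet 1/18; Isaac 1/3; Judith 1/9; Oliver 1/6; Quentin 1/18; Rose 1/12

There is no surviving spouse, so the entire estate passes to Martin's descendants per stirpes.
Samuel left no surviving issue, so that branch lapses and is disregarded.
The estate is divided into 3 equal shares of 1/3 among Isaac, Tessa, Prudence.
Isaac is living and takes 1/3.
Tessa predeceased; the 1/3 allotted to Tessa's branch passes to Tessa's issue by representation.
The 1/3 is divided into 3 equal shares of 1/9 among Beatrice, Fiona, Judith.
Beatrice is living and takes 1/9.
Fiona predeceased; the 1/9 allotted to Fiona's branch passes to Fiona's issue by representation.
The 1/9 is divided into 2 equal shares of 1/18 among Quentin, Harriet.
Quentin is living and takes 1/18.
Harriet is living and takes 1/18.
Judith is living and takes 1/9.
Prudence predeceased; the 1/3 allotted to Prudence's branch passes to Prudence's issue by representation.
The 1/3 is divided into 2 equal shares of 1/6 among Oliver, Albert.
Oliver is living and takes 1/6.
Albert predeceased; the 1/6 allotted to Albert's branch passes to Albert's issue by representation.
The 1/6 is divided into 2 equal shares of 1/12 among Rose, Charles.
Rose is living and takes 1/12.
Charles is living and takes 1/12.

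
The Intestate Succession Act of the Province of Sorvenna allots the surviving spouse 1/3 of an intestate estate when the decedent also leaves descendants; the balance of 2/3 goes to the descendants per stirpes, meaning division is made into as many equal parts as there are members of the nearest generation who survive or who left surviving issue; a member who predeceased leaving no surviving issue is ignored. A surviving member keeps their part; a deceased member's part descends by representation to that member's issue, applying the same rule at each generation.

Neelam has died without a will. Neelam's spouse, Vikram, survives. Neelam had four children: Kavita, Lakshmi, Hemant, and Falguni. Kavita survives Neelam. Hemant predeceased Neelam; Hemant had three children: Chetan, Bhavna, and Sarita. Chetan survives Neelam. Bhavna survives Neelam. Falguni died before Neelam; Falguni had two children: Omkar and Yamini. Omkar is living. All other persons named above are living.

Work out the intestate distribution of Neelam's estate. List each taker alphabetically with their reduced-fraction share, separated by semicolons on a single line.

Bhavna 1/18; Chetan 1/18; Kavita 1/6; Lakshmi 1/6; Omkar 1/12; Sarita 1/18; Vikram 1/3; Yamini 1/12

Vikram, as surviving spouse, takes 1/3.
The remaining 2/3 passes to Neelam's descendants per stirpes.
The 2/3 is divided into 4 equal shares of 1/6 among Kavita, Lakshmi, Hemant, Falguni.
Kavita is living and takes 1/6.
Lakshmi is living and takes 1/6.
Hemant predeceased; the 1/6 allotted to Hemant's branch passes to Hemant's issue by representation.
The 1/6 is divided into 3 equal shares of 1/18 among Chetan, Bhavna, Sarita.
Chetan is living and takes 1/18.
Bhavna is living and takes 1/18.
Sarita is living and takes 1/18.
Falguni predeceased; the 1/6 allotted to Falguni's branch passes to Falguni's issue by representation.
The 1/6 is divided into 2 equal shares of 1/12 among Omkar, Yamini.
Omkar is living and takes 1/12.
Yamini is living and takes 1/12.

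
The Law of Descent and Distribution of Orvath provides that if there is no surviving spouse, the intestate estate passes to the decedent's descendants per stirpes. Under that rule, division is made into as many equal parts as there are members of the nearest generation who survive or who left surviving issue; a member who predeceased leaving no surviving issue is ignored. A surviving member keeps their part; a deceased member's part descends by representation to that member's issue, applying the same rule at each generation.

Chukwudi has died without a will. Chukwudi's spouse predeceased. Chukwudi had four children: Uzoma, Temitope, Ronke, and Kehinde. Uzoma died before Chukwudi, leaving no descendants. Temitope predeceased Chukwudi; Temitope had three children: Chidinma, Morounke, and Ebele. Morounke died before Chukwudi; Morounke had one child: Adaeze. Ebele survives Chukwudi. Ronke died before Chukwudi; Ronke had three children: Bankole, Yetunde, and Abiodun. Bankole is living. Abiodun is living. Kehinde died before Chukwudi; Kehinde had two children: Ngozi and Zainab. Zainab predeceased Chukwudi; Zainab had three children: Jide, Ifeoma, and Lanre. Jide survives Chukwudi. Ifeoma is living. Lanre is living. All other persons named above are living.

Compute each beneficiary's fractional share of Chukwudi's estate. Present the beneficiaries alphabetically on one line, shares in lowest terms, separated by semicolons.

Abiodun 1/9; Adaeze 1/9; Bankole 1/9; Chidinma 1/9; Ebele 1/9; Ifeoma 1/18; Jide 1/18; Lanre 1/18; Ngozi 1/6; Yetunde 1/9

There is no surviving spouse, so the entire estate passes to Chukwudi's descendants per stirpes.
Uzoma left no surviving issue, so that branch lapses and is disregarded.
The estate is divided into 3 equal shares of 1/3 among Temitope, Ronke, Kehinde.
Temitope predeceased; the 1/3 allotted to Temitope's branch passes to Temitope's issue by representation.
The 1/3 is divided into 3 equal shares of 1/9 among Chidinma, Morounke, Ebele.
Chidinma is living and takes 1/9.
Morounke predeceased; the 1/9 allotted to Morounke's branch passes to Morounke's issue by representation.
Adaeze is the sole taker at this level and receives the full 1/9.
Ebele is living and takes 1/9.
Ronke predeceased; the 1/3 allotted to Ronke's branch passes to Ronke's issue by representation.
The 1/3 is divided into 3 equal shares of 1/9 among Bankole, Yetunde, Abiodun.
Bankole is living and takes 1/9.
Yetunde is living and takes 1/9.
Abiodun is living and takes 1/9.
Kehinde predeceased; the 1/3 allotted to Kehinde's branch passes to Kehinde's issue by representation.
The 1/3 is divided into 2 equal shares of 1/6 among Ngozi, Zainab.
Ngozi is living and takes 1/6.
Zainab predeceased; the 1/6 allotted to Zainab's branch passes to Zainab's issue by representation.
The 1/6 is divided into 3 equal shares of 1/18 among Jide, Ifeoma, Lanre.
Jide is living and takes 1/18.
Ifeoma is living and takes 1/18.
Lanre is living and takes 1/18.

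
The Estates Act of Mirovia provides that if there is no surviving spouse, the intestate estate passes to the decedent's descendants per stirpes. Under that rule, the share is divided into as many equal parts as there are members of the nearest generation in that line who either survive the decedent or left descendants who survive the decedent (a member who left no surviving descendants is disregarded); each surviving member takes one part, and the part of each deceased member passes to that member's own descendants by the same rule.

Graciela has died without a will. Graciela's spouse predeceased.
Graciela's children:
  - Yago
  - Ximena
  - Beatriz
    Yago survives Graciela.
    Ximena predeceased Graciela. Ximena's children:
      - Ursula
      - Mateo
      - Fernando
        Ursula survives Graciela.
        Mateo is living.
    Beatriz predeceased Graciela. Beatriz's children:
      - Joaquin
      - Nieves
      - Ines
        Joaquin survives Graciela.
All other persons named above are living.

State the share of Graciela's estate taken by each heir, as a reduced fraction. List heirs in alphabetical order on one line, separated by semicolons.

Fernando 1/9; Ines 1/9; Joaquin 1/9; Mateo 1/9; Nieves 1/9; Ursula 1/9; Yago 1/3

There is no surviving spouse, so the entire estate passes to Graciela's descendants per stirpes.
The estate is divided into 3 equal shares of 1/3 among Yago, Ximena, Beatriz.
Yago is living and takes 1/3.
Ximena predeceased; the 1/3 allotted to Ximena's branch passes to Ximena's issue by representation.
The 1/3 is divided into 3 equal shares of 1/9 among Ursula, Mateo, Fernando.
Ursula is living and takes 1/9.
Mateo is living and takes 1/9.
Fernando is living and takes 1/9.
Beatriz predeceased; the 1/3 allotted to Beatriz's branch passes to Beatriz's issue by representation.
The 1/3 is divided into 3 equal shares of 1/9 among Joaquin, Nieves, Ines.
Joaquin is living and takes 1/9.
Nieves is living and takes 1/9.
Ines is living and takes 1/9.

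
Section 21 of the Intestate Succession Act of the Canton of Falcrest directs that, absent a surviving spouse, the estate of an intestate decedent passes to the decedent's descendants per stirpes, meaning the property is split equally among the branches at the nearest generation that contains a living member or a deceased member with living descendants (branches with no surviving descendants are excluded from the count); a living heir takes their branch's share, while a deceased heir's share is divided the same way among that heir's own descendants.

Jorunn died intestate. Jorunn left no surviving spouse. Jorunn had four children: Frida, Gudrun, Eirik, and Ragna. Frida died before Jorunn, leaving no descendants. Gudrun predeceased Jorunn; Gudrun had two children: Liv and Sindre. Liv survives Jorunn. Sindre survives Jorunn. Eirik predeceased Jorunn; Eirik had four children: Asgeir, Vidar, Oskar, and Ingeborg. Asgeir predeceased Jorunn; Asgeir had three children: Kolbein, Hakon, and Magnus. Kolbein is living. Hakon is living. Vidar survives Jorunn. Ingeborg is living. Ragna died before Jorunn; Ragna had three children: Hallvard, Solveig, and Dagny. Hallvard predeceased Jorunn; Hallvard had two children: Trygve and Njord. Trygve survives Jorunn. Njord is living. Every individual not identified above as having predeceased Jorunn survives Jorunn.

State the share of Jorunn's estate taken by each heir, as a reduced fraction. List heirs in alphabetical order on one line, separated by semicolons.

There is no surviving spouse, so the entire estate passes to Jorunn's descendants per stirpes.
Frida left no surviving issue, so that branch lapses and is disregarded.
The estate is divided into 3 equal shares of 1/3 among Gudrun, Eirik, Ragna.
Gudrun predeceased; the 1/3 allotted to Gudrun's branch passes to Gudrun's issue by representation.
The 1/3 is divided into 2 equal shares of 1/6 among Liv, Sindre.
Liv is living and takes 1/6.
Sindre is living and takes 1/6.
Eirik predeceased; the 1/3 allotted to Eirik's branch passes to Eirik's issue by representation.
The 1/3 is divided into 4 equal shares of 1/12 among Asgeir, Vidar, Oskar, Ingeborg.
Asgeir predeceased; the 1/12 allotted to Asgeir's branch passes to Asgeir's issue by representation.
The 1/12 is divided into 3 equal shares of 1/36 among Kolbein, Hakon, Magnus.
Kolbein is living and takes 1/36.
Hakon is living and takes 1/36.
Magnus is living and takes 1/36.
Vidar is living and takes 1/12.
Oskar is living and takes 1/12.
Ingeborg is living and takes 1/12.
Ragna predeceased; the 1/3 allotted to Ragna's branch passes to Ragna's issue by representation.
The 1/3 is divided into 3 equal shares of 1/9 among Hallvard, Solveig, Dagny.
Hallvard predeceased; the 1/9 allotted to Hallvard's branch passes to Hallvard's issue by representation.
The 1/9 is divided into 2 equal shares of 1/18 among Trygve, Njord.
Trygve is living and takes 1/18.
Njord is living and takes 1/18.
Solveig is living and takes 1/9.
Dagny is living and takes 1/9.

Dagny 1/9; Hakon 1/36; Ingeborg 1/12; Kolbein 1/36; Liv 1/6; Magnus 1/36; Njord 1/18; Oskar 1/12; Sindre 1/6; Solveig 1/9; Trygve 1/18; Vidar 1/12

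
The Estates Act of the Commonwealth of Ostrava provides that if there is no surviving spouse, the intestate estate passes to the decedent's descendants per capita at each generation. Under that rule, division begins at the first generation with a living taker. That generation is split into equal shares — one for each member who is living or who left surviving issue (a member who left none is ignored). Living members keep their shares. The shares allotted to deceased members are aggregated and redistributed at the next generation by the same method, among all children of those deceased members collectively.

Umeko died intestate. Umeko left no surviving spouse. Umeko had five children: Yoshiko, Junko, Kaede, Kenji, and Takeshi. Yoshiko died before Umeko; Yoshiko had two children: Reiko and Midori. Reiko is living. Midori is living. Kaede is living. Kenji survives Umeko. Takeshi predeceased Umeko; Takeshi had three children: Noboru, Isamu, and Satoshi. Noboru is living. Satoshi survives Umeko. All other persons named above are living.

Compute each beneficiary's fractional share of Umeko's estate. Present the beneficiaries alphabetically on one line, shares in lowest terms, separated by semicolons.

Isamu 2/25; Junko 1/5; Kaede 1/5; Kenji 1/5; Midori 2/25; Noboru 2/25; Reiko 2/25; Satoshi 2/25

There is no surviving spouse, so the entire estate passes to Umeko's descendants per capita at each generation.
At generation 1 (Yoshiko, Junko, Kaede, Kenji, Takeshi) there are 5 shares of (1)/5 = 1/5 each.
Living: Junko, Kaede, and Kenji — each takes 1/5.
Deceased: Yoshiko and Takeshi. Their combined 2/5 is pooled and carried to generation 2.
At generation 2 (Reiko, Midori, Noboru, Isamu, Satoshi) there are 5 shares of (2/5)/5 = 2/25 each.
Living: Reiko, Midori, Noboru, Isamu, and Satoshi — each takes 2/25.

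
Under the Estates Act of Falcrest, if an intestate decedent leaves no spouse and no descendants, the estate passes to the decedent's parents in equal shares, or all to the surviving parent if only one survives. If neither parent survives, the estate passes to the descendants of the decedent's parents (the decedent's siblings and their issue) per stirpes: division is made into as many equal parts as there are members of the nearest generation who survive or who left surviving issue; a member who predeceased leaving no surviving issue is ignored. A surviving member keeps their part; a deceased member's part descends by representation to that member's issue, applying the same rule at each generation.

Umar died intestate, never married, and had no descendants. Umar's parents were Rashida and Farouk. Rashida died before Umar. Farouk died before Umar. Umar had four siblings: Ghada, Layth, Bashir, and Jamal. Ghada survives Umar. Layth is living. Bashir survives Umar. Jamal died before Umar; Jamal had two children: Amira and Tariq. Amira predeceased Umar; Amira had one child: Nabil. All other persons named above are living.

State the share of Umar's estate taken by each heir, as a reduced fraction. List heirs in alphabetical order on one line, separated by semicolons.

Neither parent survives and there are no descendants, so the estate passes to Umar's siblings and their issue per stirpes.
The estate is divided into 4 equal shares of 1/4 among Ghada, Layth, Bashir, Jamal.
Ghada is living and takes 1/4.
Layth is living and takes 1/4.
Bashir is living and takes 1/4.
Jamal predeceased; the 1/4 allotted to Jamal's branch passes to Jamal's issue by representation.
The 1/4 is divided into 2 equal shares of 1/8 among Amira, Tariq.
Amira predeceased; the 1/8 allotted to Amira's branch passes to Amira's issue by representation.
Nabil is the sole taker at this level and receives the full 1/8.
Tariq is living and takes 1/8.

Bashir 1/4; Ghada 1/4; Layth 1/4; Nabil 1/8; Tariq 1/8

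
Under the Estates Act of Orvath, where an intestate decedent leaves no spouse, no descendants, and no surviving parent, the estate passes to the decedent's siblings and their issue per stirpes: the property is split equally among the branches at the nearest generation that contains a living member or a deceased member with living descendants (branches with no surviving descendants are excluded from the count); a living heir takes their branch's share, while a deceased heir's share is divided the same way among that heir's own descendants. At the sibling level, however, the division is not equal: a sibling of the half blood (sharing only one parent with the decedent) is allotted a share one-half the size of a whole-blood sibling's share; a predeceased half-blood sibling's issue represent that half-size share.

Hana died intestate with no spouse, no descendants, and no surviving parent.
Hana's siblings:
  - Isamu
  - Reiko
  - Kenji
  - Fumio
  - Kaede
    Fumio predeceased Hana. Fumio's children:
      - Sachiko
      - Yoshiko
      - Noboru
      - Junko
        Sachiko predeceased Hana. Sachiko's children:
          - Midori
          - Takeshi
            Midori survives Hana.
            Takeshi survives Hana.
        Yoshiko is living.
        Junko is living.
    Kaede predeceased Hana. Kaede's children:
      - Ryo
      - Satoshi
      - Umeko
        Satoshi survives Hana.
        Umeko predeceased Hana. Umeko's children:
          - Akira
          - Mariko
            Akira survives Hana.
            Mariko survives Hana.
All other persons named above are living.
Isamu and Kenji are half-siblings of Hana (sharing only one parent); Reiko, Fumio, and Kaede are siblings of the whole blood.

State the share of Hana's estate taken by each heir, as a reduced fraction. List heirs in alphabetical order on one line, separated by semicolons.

No spouse, descendants, or parent survives, so the estate passes to Hana's siblings per stirpes.
Half-blood siblings count for one-half the weight of whole-blood siblings at the initial division.
Dividing 1 in proportion to weights (total weight 4): Isamu (weight 1/2) → 1/8; Reiko (weight 1) → 1/4; Kenji (weight 1/2) → 1/8; Fumio (weight 1) → 1/4; Kaede (weight 1) → 1/4.
Isamu is living and takes 1/8.
Reiko is living and takes 1/4.
Kenji is living and takes 1/8.
Fumio predeceased; the 1/4 allotted to Fumio's branch passes to Fumio's issue by representation.
The 1/4 is divided into 4 equal shares of 1/16 among Sachiko, Yoshiko, Noboru, Junko.
Sachiko predeceased; the 1/16 allotted to Sachiko's branch passes to Sachiko's issue by representation.
The 1/16 is divided into 2 equal shares of 1/32 among Midori, Takeshi.
Midori is living and takes 1/32.
Takeshi is living and takes 1/32.
Yoshiko is living and takes 1/16.
Noboru is living and takes 1/16.
Junko is living and takes 1/16.
Kaede predeceased; the 1/4 allotted to Kaede's branch passes to Kaede's issue by representation.
The 1/4 is divided into 3 equal shares of 1/12 among Ryo, Satoshi, Umeko.
Ryo is living and takes 1/12.
Satoshi is living and takes 1/12.
Umeko predeceased; the 1/12 allotted to Umeko's branch passes to Umeko's issue by representation.
The 1/12 is divided into 2 equal shares of 1/24 among Akira, Mariko.
Akira is living and takes 1/24.
Mariko is living and takes 1/24.

Akira 1/24; Isamu 1/8; Junko 1/16; Kenji 1/8; Mariko 1/24; Midori 1/32; Noboru 1/16; Reiko 1/4; Ryo 1/12; Satoshi 1/12; Takeshi 1/32; Yoshiko 1/16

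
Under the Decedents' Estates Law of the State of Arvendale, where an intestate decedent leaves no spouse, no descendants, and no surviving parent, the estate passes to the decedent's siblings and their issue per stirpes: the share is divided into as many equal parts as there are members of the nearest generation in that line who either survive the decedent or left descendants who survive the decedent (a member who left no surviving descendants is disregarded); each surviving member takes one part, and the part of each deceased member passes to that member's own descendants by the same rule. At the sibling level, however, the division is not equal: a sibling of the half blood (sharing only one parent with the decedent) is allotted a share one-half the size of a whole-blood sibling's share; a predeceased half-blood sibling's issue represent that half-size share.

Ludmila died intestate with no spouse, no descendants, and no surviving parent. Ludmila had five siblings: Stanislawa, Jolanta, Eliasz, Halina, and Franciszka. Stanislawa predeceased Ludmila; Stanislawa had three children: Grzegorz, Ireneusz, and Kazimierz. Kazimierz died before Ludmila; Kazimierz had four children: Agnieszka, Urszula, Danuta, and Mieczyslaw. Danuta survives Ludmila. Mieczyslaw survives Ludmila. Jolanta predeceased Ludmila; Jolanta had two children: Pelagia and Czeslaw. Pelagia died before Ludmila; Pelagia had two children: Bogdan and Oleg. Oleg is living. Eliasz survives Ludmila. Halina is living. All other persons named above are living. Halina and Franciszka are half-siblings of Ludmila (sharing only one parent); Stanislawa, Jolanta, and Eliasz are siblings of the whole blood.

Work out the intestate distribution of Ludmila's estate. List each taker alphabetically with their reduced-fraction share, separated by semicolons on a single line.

No spouse, descendants, or parent survives, so the estate passes to Ludmila's siblings per stirpes.
Half-blood siblings count for one-half the weight of whole-blood siblings at the initial division.
Dividing 1 in proportion to weights (total weight 4): Stanislawa (weight 1) → 1/4; Jolanta (weight 1) → 1/4; Eliasz (weight 1) → 1/4; Halina (weight 1/2) → 1/8; Franciszka (weight 1/2) → 1/8.
Stanislawa predeceased; the 1/4 allotted to Stanislawa's branch passes to Stanislawa's issue by representation.
The 1/4 is divided into 3 equal shares of 1/12 among Grzegorz, Ireneusz, Kazimierz.
Grzegorz is living and takes 1/12.
Ireneusz is living and takes 1/12.
Kazimierz predeceased; the 1/12 allotted to Kazimierz's branch passes to Kazimierz's issue by representation.
The 1/12 is divided into 4 equal shares of 1/48 among Agnieszka, Urszula, Danuta, Mieczyslaw.
Agnieszka is living and takes 1/48.
Urszula is living and takes 1/48.
Danuta is living and takes 1/48.
Mieczyslaw is living and takes 1/48.
Jolanta predeceased; the 1/4 allotted to Jolanta's branch passes to Jolanta's issue by representation.
The 1/4 is divided into 2 equal shares of 1/8 among Pelagia, Czeslaw.
Pelagia predeceased; the 1/8 allotted to Pelagia's branch passes to Pelagia's issue by representation.
The 1/8 is divided into 2 equal shares of 1/16 among Bogdan, Oleg.
Bogdan is living and takes 1/16.
Oleg is living and takes 1/16.
Czeslaw is living and takes 1/8.
Eliasz is living and takes 1/4.
Halina is living and takes 1/8.
Franciszka is living and takes 1/8.

Agnieszka 1/48; Bogdan 1/16; Czeslaw 1/8; Danuta 1/48; Eliasz 1/4; Franciszka 1/8; Grzegorz 1/12; Halina 1/8; Ireneusz 1/12; Mieczyslaw 1/48; Oleg 1/16; Urszula 1/48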